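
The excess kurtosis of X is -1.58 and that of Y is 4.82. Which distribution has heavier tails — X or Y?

Y

Higher excess kurtosis ⇒ heavier tails relative to the normal distribution.
-1.58 vs 4.82: the larger is 4.82, so Y has heavier tails. (Y is leptokurtic — heavier-than-normal tails; the other is platykurtic.)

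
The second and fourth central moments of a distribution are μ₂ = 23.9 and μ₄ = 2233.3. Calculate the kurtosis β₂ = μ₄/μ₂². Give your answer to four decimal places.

3.9098

μ₂² = 23.9² = 571.21000
μ₄/μ₂² = 2233.3 / 571.21000 = 3.90977
β₂ ≈ 3.9098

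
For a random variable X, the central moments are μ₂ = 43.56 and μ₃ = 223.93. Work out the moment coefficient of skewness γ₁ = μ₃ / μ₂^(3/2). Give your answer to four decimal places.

0.7789

σ = √μ₂ = √43.56 = 6.60000
σ³ = μ₂^(3/2) = 287.49600
γ₁ = μ₃/σ³ = 223.93 / 287.49600 ≈ 0.7789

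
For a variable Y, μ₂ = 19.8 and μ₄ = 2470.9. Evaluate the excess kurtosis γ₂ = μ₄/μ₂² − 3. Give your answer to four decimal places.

3.3027

μ₂² = 19.8² = 392.04000
μ₄/μ₂² = 2470.9 / 392.04000 = 6.30267
γ₂ = 6.30267 − 3 ≈ 3.3027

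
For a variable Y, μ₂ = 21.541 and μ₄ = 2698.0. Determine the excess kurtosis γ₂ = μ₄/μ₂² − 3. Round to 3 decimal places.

2.814

μ₂² = 21.541² = 464.01468
μ₄/μ₂² = 2698.0 / 464.01468 = 5.81447
γ₂ = 5.81447 − 3 ≈ 2.814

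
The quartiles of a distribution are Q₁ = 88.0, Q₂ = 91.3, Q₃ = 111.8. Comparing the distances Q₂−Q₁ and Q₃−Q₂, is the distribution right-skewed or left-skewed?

right-skewed

Q₂ − Q₁ = 3.3;  Q₃ − Q₂ = 20.5
Q₃ − Q₂ > Q₂ − Q₁ ⇒ the upper half is more spread out ⇒ right-skewed.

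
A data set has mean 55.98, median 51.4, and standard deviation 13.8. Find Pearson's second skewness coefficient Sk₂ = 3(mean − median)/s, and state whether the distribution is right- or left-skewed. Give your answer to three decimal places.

0.996, right-skewed

Sk₂ = 3(55.98 − 51.4) / 13.8 = 3 × 4.5800 / 13.8
    = 13.7400 / 13.8 ≈ 0.996
Sk₂ > 0 ⇒ mean > median ⇒ right-skewed (positive skew).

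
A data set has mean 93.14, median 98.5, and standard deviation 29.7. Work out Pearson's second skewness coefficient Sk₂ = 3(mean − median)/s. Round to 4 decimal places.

Sk₂ = 3(93.14 − 98.5) / 29.7 = 3 × -5.3600 / 29.7
    = -16.0800 / 29.7 ≈ -0.5414

-0.5414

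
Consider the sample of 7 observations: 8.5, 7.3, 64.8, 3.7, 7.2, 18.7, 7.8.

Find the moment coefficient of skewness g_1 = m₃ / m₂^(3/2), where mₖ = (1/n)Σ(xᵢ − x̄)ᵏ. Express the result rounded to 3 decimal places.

x̄ = (8.5 + 7.3 + 64.8 + 3.7 + 7.2 + 18.7 + 7.8) / 7 = 16.8571
deviations (xᵢ − x̄): -8.3571, -9.5571, 47.9429, -13.1571, -9.6571, 1.8429, -9.0571
Σ(xᵢ − x̄)² = 2811.4971 ⇒ m₂ = 2811.4971/7 = 401.64245
Σ(xᵢ − x̄)³ = 104825.8978 ⇒ m₃ = 104825.8978/7 = 14975.12825
m₂^(3/2) = 401.64245^(1.5) = 8049.32402
g_1 = m₃ / m₂^(3/2) = 14975.12825 / 8049.32402 ≈ 1.860

1.860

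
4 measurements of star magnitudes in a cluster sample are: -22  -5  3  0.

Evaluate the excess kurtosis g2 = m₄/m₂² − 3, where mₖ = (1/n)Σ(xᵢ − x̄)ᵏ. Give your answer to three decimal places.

x̄ = -6.0000
Σ(xᵢ − x̄)² = 374.0000 ⇒ m₂ = 93.50000
Σ(xᵢ − x̄)⁴ = 73394.0000 ⇒ m₄ = 18348.50000
m₂² = 8742.25000
g2 = m₄/m₂² − 3 = 2.09883 − 3 ≈ -0.901

-0.901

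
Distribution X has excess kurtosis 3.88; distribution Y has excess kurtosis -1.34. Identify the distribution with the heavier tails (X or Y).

Higher excess kurtosis ⇒ heavier tails relative to the normal distribution.
3.88 vs -1.34: the larger is 3.88, so X has heavier tails. (X is leptokurtic — heavier-than-normal tails; the other is platykurtic.)

X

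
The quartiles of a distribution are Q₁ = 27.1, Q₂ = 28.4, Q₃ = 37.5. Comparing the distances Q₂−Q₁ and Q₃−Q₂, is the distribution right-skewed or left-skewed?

Q₂ − Q₁ = 1.3;  Q₃ − Q₂ = 9.1
Q₃ − Q₂ > Q₂ − Q₁ ⇒ the upper half is more spread out ⇒ right-skewed.

right-skewed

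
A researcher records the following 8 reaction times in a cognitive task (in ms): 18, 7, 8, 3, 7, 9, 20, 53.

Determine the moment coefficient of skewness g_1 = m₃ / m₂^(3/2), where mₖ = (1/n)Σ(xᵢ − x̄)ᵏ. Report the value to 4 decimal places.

x̄ = (18 + 7 + 8 + 3 + 7 + 9 + 20 + 53) / 8 = 15.6250
deviations (xᵢ − x̄): 2.3750, -8.6250, -7.6250, -12.6250, -8.6250, -6.6250, 4.3750, 37.3750
Σ(xᵢ − x̄)² = 1831.8750 ⇒ m₂ = 1831.8750/8 = 228.98438
Σ(xᵢ − x̄)³ = 48276.2813 ⇒ m₃ = 48276.2813/8 = 6034.53516
m₂^(3/2) = 228.98438^(1.5) = 3465.04415
g_1 = m₃ / m₂^(3/2) = 6034.53516 / 3465.04415 ≈ 1.7415

1.7415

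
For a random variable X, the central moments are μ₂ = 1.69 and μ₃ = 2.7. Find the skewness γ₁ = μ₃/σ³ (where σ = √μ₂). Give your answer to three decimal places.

1.229

σ = √μ₂ = √1.69 = 1.30000
σ³ = μ₂^(3/2) = 2.19700
γ₁ = μ₃/σ³ = 2.7 / 2.19700 ≈ 1.229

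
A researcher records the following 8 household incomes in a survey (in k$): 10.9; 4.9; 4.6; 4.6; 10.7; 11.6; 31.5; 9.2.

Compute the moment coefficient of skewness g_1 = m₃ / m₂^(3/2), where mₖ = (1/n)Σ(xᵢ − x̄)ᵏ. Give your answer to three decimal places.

1.756

x̄ = (10.9 + 4.9 + 4.6 + 4.6 + 10.7 + 11.6 + 31.5 + 9.2) / 8 = 11.0000
deviations (xᵢ − x̄): -0.1000, -6.1000, -6.4000, -6.4000, -0.3000, 0.6000, 20.5000, -1.8000
Σ(xᵢ − x̄)² = 543.0800 ⇒ m₂ = 543.0800/8 = 67.88500
Σ(xᵢ − x̄)³ = 7858.2120 ⇒ m₃ = 7858.2120/8 = 982.27650
m₂^(3/2) = 67.88500^(1.5) = 559.32050
g_1 = m₃ / m₂^(3/2) = 982.27650 / 559.32050 ≈ 1.756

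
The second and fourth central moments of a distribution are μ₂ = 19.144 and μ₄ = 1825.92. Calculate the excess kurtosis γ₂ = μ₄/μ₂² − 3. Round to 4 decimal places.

1.9821

μ₂² = 19.144² = 366.49274
μ₄/μ₂² = 1825.92 / 366.49274 = 4.98215
γ₂ = 4.98215 − 3 ≈ 1.9821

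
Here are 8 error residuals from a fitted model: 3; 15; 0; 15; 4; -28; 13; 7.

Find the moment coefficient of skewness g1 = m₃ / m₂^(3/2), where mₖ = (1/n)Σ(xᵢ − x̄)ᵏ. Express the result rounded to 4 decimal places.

x̄ = (3 + 15 + 0 + 15 + 4 - 28 + 13 + 7) / 8 = 3.6250
deviations (xᵢ − x̄): -0.6250, 11.3750, -3.6250, 11.3750, 0.3750, -31.6250, 9.3750, 3.3750
Σ(xᵢ − x̄)² = 1371.8750 ⇒ m₂ = 1371.8750/8 = 171.48438
Σ(xᵢ − x̄)³ = -27871.2188 ⇒ m₃ = -27871.2188/8 = -3483.90234
m₂^(3/2) = 171.48438^(1.5) = 2245.62292
g1 = m₃ / m₂^(3/2) = -3483.90234 / 2245.62292 ≈ -1.5514

-1.5514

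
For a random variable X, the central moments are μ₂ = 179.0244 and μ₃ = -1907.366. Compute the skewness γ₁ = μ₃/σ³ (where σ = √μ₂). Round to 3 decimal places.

σ = √μ₂ = √179.0244 = 13.38000
σ³ = μ₂^(3/2) = 2395.34647
γ₁ = μ₃/σ³ = -1907.366 / 2395.34647 ≈ -0.796

-0.796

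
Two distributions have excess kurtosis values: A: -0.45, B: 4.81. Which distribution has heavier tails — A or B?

B

Higher excess kurtosis ⇒ heavier tails relative to the normal distribution.
-0.45 vs 4.81: the larger is 4.81, so B has heavier tails. (B is leptokurtic — heavier-than-normal tails; the other is platykurtic.)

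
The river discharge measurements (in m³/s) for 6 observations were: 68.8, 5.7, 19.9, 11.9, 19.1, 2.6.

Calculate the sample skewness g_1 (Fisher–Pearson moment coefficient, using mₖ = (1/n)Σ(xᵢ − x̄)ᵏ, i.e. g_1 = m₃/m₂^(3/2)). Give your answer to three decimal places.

1.467

x̄ = (68.8 + 5.7 + 19.9 + 11.9 + 19.1 + 2.6) / 6 = 21.3333
deviations (xᵢ − x̄): 47.4667, -15.6333, -1.4333, -9.4333, -2.2333, -18.7333
Σ(xᵢ − x̄)² = 2944.4533 ⇒ m₂ = 2944.4533/6 = 490.74222
Σ(xᵢ − x̄)³ = 95697.8344 ⇒ m₃ = 95697.8344/6 = 15949.63907
m₂^(3/2) = 490.74222^(1.5) = 10871.26639
g_1 = m₃ / m₂^(3/2) = 15949.63907 / 10871.26639 ≈ 1.467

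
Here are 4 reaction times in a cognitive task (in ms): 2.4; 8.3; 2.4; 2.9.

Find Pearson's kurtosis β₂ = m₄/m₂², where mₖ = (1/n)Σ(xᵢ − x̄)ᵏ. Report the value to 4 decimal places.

2.3145

x̄ = 4.0000
Σ(xᵢ − x̄)² = 24.8200 ⇒ m₂ = 6.20500
Σ(xᵢ − x̄)⁴ = 356.4514 ⇒ m₄ = 89.11285
m₂² = 38.50203
β₂ = m₄/m₂² = 89.11285 / 38.50203 ≈ 2.3145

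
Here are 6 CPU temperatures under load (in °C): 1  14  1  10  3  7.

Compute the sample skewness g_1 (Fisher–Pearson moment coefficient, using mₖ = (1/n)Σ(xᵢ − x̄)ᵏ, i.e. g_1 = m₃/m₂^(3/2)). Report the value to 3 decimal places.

0.444

x̄ = (1 + 14 + 1 + 10 + 3 + 7) / 6 = 6.0000
deviations (xᵢ − x̄): -5.0000, 8.0000, -5.0000, 4.0000, -3.0000, 1.0000
Σ(xᵢ − x̄)² = 140.0000 ⇒ m₂ = 140.0000/6 = 23.33333
Σ(xᵢ − x̄)³ = 300.0000 ⇒ m₃ = 300.0000/6 = 50.00000
m₂^(3/2) = 23.33333^(1.5) = 112.71071
g_1 = m₃ / m₂^(3/2) = 50.00000 / 112.71071 ≈ 0.444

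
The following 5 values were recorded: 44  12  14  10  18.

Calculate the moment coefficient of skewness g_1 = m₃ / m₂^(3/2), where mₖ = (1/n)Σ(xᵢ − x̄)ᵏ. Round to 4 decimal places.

1.3389

x̄ = (44 + 12 + 14 + 10 + 18) / 5 = 19.6000
deviations (xᵢ − x̄): 24.4000, -7.6000, -5.6000, -9.6000, -1.6000
Σ(xᵢ − x̄)² = 779.2000 ⇒ m₂ = 779.2000/5 = 155.84000
Σ(xᵢ − x̄)³ = 13023.3600 ⇒ m₃ = 13023.3600/5 = 2604.67200
m₂^(3/2) = 155.84000^(1.5) = 1945.44255
g_1 = m₃ / m₂^(3/2) = 2604.67200 / 1945.44255 ≈ 1.3389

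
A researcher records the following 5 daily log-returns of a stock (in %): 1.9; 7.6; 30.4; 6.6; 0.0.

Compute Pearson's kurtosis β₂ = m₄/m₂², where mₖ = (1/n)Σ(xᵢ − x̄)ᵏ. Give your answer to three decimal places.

x̄ = 9.3000
Σ(xᵢ − x̄)² = 596.6400 ⇒ m₂ = 119.32800
Σ(xᵢ − x̄)⁴ = 208752.6180 ⇒ m₄ = 41750.52360
m₂² = 14239.17158
β₂ = m₄/m₂² = 41750.52360 / 14239.17158 ≈ 2.932

2.932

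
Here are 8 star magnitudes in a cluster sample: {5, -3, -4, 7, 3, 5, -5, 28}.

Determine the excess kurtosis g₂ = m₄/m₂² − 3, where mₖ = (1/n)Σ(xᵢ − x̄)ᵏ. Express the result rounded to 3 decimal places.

x̄ = 4.5000
Σ(xᵢ − x̄)² = 780.0000 ⇒ m₂ = 97.50000
Σ(xᵢ − x̄)⁴ = 321553.5000 ⇒ m₄ = 40194.18750
m₂² = 9506.25000
g₂ = m₄/m₂² − 3 = 4.22819 − 3 ≈ 1.228

1.228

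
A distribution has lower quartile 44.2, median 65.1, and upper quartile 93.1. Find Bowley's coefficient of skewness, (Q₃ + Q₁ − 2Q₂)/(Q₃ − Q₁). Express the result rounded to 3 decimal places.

numerator: Q₃ + Q₁ − 2Q₂ = 93.1 + 44.2 − 2×65.1 = 7.1000
denominator: Q₃ − Q₁ = 93.1 − 44.2 = 48.9000
Bowley skewness = 7.1000 / 48.9000 ≈ 0.145

0.145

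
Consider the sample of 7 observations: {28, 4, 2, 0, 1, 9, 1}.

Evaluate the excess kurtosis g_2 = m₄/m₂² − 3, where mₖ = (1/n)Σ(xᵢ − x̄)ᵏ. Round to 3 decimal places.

x̄ = 6.4286
Σ(xᵢ − x̄)² = 597.7143 ⇒ m₂ = 85.38776
Σ(xᵢ − x̄)⁴ = 220436.6997 ⇒ m₄ = 31490.95710
m₂² = 7291.06872
g_2 = m₄/m₂² − 3 = 4.31911 − 3 ≈ 1.319

1.319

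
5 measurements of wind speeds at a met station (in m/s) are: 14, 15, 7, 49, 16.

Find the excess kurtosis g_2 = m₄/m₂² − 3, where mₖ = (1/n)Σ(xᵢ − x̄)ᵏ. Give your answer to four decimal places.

x̄ = 20.2000
Σ(xᵢ − x̄)² = 1086.8000 ⇒ m₂ = 217.36000
Σ(xᵢ − x̄)⁴ = 720850.2560 ⇒ m₄ = 144170.05120
m₂² = 47245.36960
g_2 = m₄/m₂² − 3 = 3.05152 − 3 ≈ 0.0515

0.0515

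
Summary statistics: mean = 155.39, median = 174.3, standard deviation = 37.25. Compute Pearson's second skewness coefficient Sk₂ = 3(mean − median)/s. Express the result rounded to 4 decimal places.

Sk₂ = 3(155.39 − 174.3) / 37.25 = 3 × -18.9100 / 37.25
    = -56.7300 / 37.25 ≈ -1.5230

-1.5230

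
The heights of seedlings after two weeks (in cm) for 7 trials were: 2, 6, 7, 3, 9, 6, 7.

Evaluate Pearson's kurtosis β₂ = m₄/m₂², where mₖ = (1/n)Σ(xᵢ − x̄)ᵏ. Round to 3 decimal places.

2.045

x̄ = 5.7143
Σ(xᵢ − x̄)² = 35.4286 ⇒ m₂ = 5.06122
Σ(xᵢ − x̄)⁴ = 366.6356 ⇒ m₄ = 52.37651
m₂² = 25.61599
β₂ = m₄/m₂² = 52.37651 / 25.61599 ≈ 2.045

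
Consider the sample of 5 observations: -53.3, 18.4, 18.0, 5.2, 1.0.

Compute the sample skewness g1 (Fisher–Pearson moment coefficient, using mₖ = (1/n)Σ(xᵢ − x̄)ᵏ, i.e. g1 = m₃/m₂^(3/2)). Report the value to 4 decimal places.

-1.2550

x̄ = (-53.3 + 18.4 + 18.0 + 5.2 + 1.0) / 5 = -2.1400
deviations (xᵢ − x̄): -51.1600, 20.5400, 20.1400, 7.3400, 3.1400
Σ(xᵢ − x̄)² = 3508.5920 ⇒ m₂ = 3508.5920/5 = 701.71840
Σ(xᵢ − x̄)³ = -116642.1626 ⇒ m₃ = -116642.1626/5 = -23328.43253
m₂^(3/2) = 701.71840^(1.5) = 18588.49790
g1 = m₃ / m₂^(3/2) = -23328.43253 / 18588.49790 ≈ -1.2550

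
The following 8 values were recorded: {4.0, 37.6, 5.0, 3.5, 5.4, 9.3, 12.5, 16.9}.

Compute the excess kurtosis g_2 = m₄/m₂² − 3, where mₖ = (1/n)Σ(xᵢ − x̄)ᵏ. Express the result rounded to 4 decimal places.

1.3698

x̄ = 11.7750
Σ(xᵢ − x̄)² = 915.3150 ⇒ m₂ = 114.41438
Σ(xᵢ − x̄)⁴ = 457625.8582 ⇒ m₄ = 57203.23228
m₂² = 13090.64921
g_2 = m₄/m₂² − 3 = 4.36978 − 3 ≈ 1.3698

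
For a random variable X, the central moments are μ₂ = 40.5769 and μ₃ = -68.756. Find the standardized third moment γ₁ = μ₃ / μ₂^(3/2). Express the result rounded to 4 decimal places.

-0.2660

σ = √μ₂ = √40.5769 = 6.37000
σ³ = μ₂^(3/2) = 258.47485
γ₁ = μ₃/σ³ = -68.756 / 258.47485 ≈ -0.2660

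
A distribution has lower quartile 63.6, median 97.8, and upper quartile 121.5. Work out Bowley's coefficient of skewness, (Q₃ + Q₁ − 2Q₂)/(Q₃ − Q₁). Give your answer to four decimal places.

-0.1813

numerator: Q₃ + Q₁ − 2Q₂ = 121.5 + 63.6 − 2×97.8 = -10.5000
denominator: Q₃ − Q₁ = 121.5 − 63.6 = 57.9000
Bowley skewness = -10.5000 / 57.9000 ≈ -0.1813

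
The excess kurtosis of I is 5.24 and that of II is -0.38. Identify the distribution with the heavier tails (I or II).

Higher excess kurtosis ⇒ heavier tails relative to the normal distribution.
5.24 vs -0.38: the larger is 5.24, so I has heavier tails. (I is leptokurtic — heavier-than-normal tails; the other is platykurtic.)

I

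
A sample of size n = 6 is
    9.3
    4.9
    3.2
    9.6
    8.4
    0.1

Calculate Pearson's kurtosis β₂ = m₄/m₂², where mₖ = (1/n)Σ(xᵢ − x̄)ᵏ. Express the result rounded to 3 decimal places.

x̄ = 5.9167
Σ(xᵢ − x̄)² = 73.4283 ⇒ m₂ = 12.23806
Σ(xᵢ − x̄)⁴ = 1553.3758 ⇒ m₄ = 258.89597
m₂² = 149.77000
β₂ = m₄/m₂² = 258.89597 / 149.77000 ≈ 1.729

1.729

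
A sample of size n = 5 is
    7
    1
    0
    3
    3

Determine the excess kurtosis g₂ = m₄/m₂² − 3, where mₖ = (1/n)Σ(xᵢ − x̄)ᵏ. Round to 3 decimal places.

x̄ = 2.8000
Σ(xᵢ − x̄)² = 28.8000 ⇒ m₂ = 5.76000
Σ(xᵢ − x̄)⁴ = 383.1360 ⇒ m₄ = 76.62720
m₂² = 33.17760
g₂ = m₄/m₂² − 3 = 2.30961 − 3 ≈ -0.690

-0.690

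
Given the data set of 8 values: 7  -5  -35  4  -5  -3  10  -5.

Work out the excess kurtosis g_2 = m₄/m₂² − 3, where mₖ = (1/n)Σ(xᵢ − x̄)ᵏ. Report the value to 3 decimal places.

x̄ = -4.0000
Σ(xᵢ − x̄)² = 1346.0000 ⇒ m₂ = 168.25000
Σ(xᵢ − x̄)⁴ = 980678.0000 ⇒ m₄ = 122584.75000
m₂² = 28308.06250
g_2 = m₄/m₂² − 3 = 4.33038 − 3 ≈ 1.330

1.330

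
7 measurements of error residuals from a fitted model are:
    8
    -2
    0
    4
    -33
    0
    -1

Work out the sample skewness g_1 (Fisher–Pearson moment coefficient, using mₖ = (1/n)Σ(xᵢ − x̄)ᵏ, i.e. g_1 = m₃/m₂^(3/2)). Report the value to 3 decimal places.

-1.750

x̄ = (8 - 2 + 0 + 4 - 33 + 0 - 1) / 7 = -3.4286
deviations (xᵢ − x̄): 11.4286, 1.4286, 3.4286, 7.4286, -29.5714, 3.4286, 2.4286
Σ(xᵢ − x̄)² = 1091.7143 ⇒ m₂ = 1091.7143/7 = 155.95918
Σ(xᵢ − x̄)³ = -23858.8163 ⇒ m₃ = -23858.8163/7 = -3408.40233
m₂^(3/2) = 155.95918^(1.5) = 1947.67473
g_1 = m₃ / m₂^(3/2) = -3408.40233 / 1947.67473 ≈ -1.750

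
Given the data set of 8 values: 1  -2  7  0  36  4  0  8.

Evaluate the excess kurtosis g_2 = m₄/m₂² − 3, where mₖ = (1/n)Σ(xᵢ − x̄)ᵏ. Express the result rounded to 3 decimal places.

2.237

x̄ = 6.7500
Σ(xᵢ − x̄)² = 1065.5000 ⇒ m₂ = 133.18750
Σ(xᵢ − x̄)⁴ = 743153.6563 ⇒ m₄ = 92894.20703
m₂² = 17738.91016
g_2 = m₄/m₂² − 3 = 5.23675 − 3 ≈ 2.237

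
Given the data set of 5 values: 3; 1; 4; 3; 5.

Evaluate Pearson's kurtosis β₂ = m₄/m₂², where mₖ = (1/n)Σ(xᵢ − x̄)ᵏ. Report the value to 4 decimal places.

x̄ = 3.2000
Σ(xᵢ − x̄)² = 8.8000 ⇒ m₂ = 1.76000
Σ(xᵢ − x̄)⁴ = 34.3360 ⇒ m₄ = 6.86720
m₂² = 3.09760
β₂ = m₄/m₂² = 6.86720 / 3.09760 ≈ 2.2169

2.2169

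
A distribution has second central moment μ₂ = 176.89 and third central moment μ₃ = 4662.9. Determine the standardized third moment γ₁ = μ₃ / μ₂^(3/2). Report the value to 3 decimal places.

1.982

σ = √μ₂ = √176.89 = 13.30000
σ³ = μ₂^(3/2) = 2352.63700
γ₁ = μ₃/σ³ = 4662.9 / 2352.63700 ≈ 1.982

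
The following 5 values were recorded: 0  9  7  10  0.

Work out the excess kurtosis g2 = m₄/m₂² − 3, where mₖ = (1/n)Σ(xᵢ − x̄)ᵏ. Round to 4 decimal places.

x̄ = 5.2000
Σ(xᵢ − x̄)² = 94.8000 ⇒ m₂ = 18.96000
Σ(xᵢ − x̄)⁴ = 2212.1760 ⇒ m₄ = 442.43520
m₂² = 359.48160
g2 = m₄/m₂² − 3 = 1.23076 − 3 ≈ -1.7692

-1.7692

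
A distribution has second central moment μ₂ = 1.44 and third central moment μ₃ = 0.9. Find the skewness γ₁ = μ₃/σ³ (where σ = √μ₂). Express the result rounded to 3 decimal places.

σ = √μ₂ = √1.44 = 1.20000
σ³ = μ₂^(3/2) = 1.72800
γ₁ = μ₃/σ³ = 0.9 / 1.72800 ≈ 0.521

0.521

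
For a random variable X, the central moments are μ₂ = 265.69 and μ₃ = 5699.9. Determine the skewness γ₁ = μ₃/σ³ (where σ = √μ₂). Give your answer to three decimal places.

1.316

σ = √μ₂ = √265.69 = 16.30000
σ³ = μ₂^(3/2) = 4330.74700
γ₁ = μ₃/σ³ = 5699.9 / 4330.74700 ≈ 1.316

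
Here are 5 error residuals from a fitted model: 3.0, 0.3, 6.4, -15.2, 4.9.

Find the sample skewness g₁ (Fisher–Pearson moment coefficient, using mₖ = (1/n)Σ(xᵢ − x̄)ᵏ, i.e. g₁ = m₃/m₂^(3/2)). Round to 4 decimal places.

x̄ = (3.0 + 0.3 + 6.4 - 15.2 + 4.9) / 5 = -0.1200
deviations (xᵢ − x̄): 3.1200, 0.4200, 6.5200, -15.0800, 5.0200
Σ(xᵢ − x̄)² = 305.0280 ⇒ m₂ = 305.0280/5 = 61.00560
Σ(xᵢ − x̄)³ = -2995.1693 ⇒ m₃ = -2995.1693/5 = -599.03386
m₂^(3/2) = 61.00560^(1.5) = 476.49084
g₁ = m₃ / m₂^(3/2) = -599.03386 / 476.49084 ≈ -1.2572

-1.2572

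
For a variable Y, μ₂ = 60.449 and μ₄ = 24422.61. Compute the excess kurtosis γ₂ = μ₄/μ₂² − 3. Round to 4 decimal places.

μ₂² = 60.449² = 3654.08160
μ₄/μ₂² = 24422.61 / 3654.08160 = 6.68365
γ₂ = 6.68365 − 3 ≈ 3.6837

3.6837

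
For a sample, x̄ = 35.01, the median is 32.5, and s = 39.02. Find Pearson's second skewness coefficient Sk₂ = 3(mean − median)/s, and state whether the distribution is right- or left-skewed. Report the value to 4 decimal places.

0.1930, right-skewed

Sk₂ = 3(35.01 − 32.5) / 39.02 = 3 × 2.5100 / 39.02
    = 7.5300 / 39.02 ≈ 0.1930
Sk₂ > 0 ⇒ mean > median ⇒ right-skewed (positive skew).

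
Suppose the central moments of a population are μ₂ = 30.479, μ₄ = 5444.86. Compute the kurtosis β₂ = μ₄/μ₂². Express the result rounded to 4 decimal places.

5.8612

μ₂² = 30.479² = 928.96944
μ₄/μ₂² = 5444.86 / 928.96944 = 5.86118
β₂ ≈ 5.8612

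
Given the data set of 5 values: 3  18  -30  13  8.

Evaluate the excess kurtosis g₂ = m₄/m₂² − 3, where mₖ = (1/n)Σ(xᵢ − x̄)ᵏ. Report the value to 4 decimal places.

x̄ = 2.4000
Σ(xᵢ − x̄)² = 1437.2000 ⇒ m₂ = 287.44000
Σ(xᵢ − x̄)⁴ = 1174828.4960 ⇒ m₄ = 234965.69920
m₂² = 82621.75360
g₂ = m₄/m₂² − 3 = 2.84387 − 3 ≈ -0.1561

-0.1561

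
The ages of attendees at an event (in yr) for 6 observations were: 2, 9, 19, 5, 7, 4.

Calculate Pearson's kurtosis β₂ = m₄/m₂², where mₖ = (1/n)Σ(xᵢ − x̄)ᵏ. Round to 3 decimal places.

3.171

x̄ = 7.6667
Σ(xᵢ − x̄)² = 183.3333 ⇒ m₂ = 30.55556
Σ(xᵢ − x̄)⁴ = 17763.7778 ⇒ m₄ = 2960.62963
m₂² = 933.64198
β₂ = m₄/m₂² = 2960.62963 / 933.64198 ≈ 3.171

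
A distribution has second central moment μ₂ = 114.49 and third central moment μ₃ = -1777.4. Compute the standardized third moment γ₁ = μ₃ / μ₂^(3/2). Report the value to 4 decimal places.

-1.4509

σ = √μ₂ = √114.49 = 10.70000
σ³ = μ₂^(3/2) = 1225.04300
γ₁ = μ₃/σ³ = -1777.4 / 1225.04300 ≈ -1.4509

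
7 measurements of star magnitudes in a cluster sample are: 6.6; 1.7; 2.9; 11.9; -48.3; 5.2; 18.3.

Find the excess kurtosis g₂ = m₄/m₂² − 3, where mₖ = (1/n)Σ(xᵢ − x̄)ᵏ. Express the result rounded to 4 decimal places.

x̄ = -0.2429
Σ(xᵢ − x̄)² = 2890.8771 ⇒ m₂ = 412.98245
Σ(xᵢ − x̄)⁴ = 5476886.7987 ⇒ m₄ = 782412.39981
m₂² = 170554.50317
g₂ = m₄/m₂² − 3 = 4.58746 − 3 ≈ 1.5875

1.5875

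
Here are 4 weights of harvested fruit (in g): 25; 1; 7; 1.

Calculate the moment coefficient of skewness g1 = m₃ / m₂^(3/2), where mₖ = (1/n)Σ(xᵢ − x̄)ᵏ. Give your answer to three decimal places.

0.958

x̄ = (25 + 1 + 7 + 1) / 4 = 8.5000
deviations (xᵢ − x̄): 16.5000, -7.5000, -1.5000, -7.5000
Σ(xᵢ − x̄)² = 387.0000 ⇒ m₂ = 387.0000/4 = 96.75000
Σ(xᵢ − x̄)³ = 3645.0000 ⇒ m₃ = 3645.0000/4 = 911.25000
m₂^(3/2) = 96.75000^(1.5) = 951.64827
g1 = m₃ / m₂^(3/2) = 911.25000 / 951.64827 ≈ 0.958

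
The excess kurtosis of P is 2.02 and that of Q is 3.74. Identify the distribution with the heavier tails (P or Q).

Q

Higher excess kurtosis ⇒ heavier tails relative to the normal distribution.
2.02 vs 3.74: the larger is 3.74, so Q has heavier tails.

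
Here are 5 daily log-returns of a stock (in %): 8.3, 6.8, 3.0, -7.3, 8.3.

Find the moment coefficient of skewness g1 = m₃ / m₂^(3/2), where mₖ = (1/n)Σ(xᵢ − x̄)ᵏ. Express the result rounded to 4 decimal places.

-1.1456

x̄ = (8.3 + 6.8 + 3.0 - 7.3 + 8.3) / 5 = 3.8200
deviations (xᵢ − x̄): 4.4800, 2.9800, -0.8200, -11.1200, 4.4800
Σ(xᵢ − x̄)² = 173.3480 ⇒ m₂ = 173.3480/5 = 34.66960
Σ(xᵢ − x̄)³ = -1169.2939 ⇒ m₃ = -1169.2939/5 = -233.85878
m₂^(3/2) = 34.66960^(1.5) = 204.13771
g1 = m₃ / m₂^(3/2) = -233.85878 / 204.13771 ≈ -1.1456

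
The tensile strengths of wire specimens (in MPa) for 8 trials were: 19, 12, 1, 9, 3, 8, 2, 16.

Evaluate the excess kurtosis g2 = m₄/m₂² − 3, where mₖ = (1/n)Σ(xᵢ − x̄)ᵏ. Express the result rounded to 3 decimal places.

x̄ = 8.7500
Σ(xᵢ − x̄)² = 307.5000 ⇒ m₂ = 38.43750
Σ(xᵢ − x̄)⁴ = 20689.4063 ⇒ m₄ = 2586.17578
m₂² = 1477.44141
g2 = m₄/m₂² − 3 = 1.75044 − 3 ≈ -1.250

-1.250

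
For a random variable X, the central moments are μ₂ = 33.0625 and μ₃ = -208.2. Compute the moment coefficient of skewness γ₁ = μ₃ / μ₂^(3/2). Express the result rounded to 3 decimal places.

σ = √μ₂ = √33.0625 = 5.75000
σ³ = μ₂^(3/2) = 190.10938
γ₁ = μ₃/σ³ = -208.2 / 190.10938 ≈ -1.095

-1.095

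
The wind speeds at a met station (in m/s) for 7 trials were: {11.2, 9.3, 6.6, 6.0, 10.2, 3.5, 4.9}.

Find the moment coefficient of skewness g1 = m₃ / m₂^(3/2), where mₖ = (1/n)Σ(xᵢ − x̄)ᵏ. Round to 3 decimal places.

0.057

x̄ = (11.2 + 9.3 + 6.6 + 6.0 + 10.2 + 3.5 + 4.9) / 7 = 7.3857
deviations (xᵢ − x̄): 3.8143, 1.9143, -0.7857, -1.3857, 2.8143, -3.8857, -2.4857
Σ(xᵢ − x̄)² = 49.9486 ⇒ m₂ = 49.9486/7 = 7.13551
Σ(xᵢ − x̄)³ = 7.6237 ⇒ m₃ = 7.6237/7 = 1.08910
m₂^(3/2) = 7.13551^(1.5) = 19.06064
g1 = m₃ / m₂^(3/2) = 1.08910 / 19.06064 ≈ 0.057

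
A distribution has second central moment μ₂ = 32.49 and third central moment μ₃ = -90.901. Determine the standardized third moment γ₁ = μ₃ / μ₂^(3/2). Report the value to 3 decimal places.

σ = √μ₂ = √32.49 = 5.70000
σ³ = μ₂^(3/2) = 185.19300
γ₁ = μ₃/σ³ = -90.901 / 185.19300 ≈ -0.491

-0.491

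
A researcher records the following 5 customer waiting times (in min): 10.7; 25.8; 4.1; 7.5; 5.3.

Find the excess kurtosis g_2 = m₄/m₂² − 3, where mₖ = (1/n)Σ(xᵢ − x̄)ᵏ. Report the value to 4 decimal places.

-0.1521

x̄ = 10.6800
Σ(xᵢ − x̄)² = 310.9680 ⇒ m₂ = 62.19360
Σ(xᵢ − x̄)⁴ = 55079.1611 ⇒ m₄ = 11015.83221
m₂² = 3868.04388
g_2 = m₄/m₂² − 3 = 2.84791 − 3 ≈ -0.1521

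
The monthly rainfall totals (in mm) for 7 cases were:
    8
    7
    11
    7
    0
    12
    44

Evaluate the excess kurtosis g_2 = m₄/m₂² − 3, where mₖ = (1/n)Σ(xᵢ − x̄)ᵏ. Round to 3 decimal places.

x̄ = 12.7143
Σ(xᵢ − x̄)² = 1231.4286 ⇒ m₂ = 175.91837
Σ(xᵢ − x̄)⁴ = 986808.4315 ⇒ m₄ = 140972.63307
m₂² = 30947.27197
g_2 = m₄/m₂² − 3 = 4.55525 − 3 ≈ 1.555

1.555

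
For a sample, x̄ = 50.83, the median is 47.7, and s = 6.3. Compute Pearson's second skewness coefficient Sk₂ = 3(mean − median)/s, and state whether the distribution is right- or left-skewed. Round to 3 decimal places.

1.490, right-skewed

Sk₂ = 3(50.83 − 47.7) / 6.3 = 3 × 3.1300 / 6.3
    = 9.3900 / 6.3 ≈ 1.490
Sk₂ > 0 ⇒ mean > median ⇒ right-skewed (positive skew).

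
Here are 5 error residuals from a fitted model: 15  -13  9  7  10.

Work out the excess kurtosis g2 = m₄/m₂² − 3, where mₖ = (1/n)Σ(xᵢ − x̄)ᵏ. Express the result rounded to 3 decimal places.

-0.068

x̄ = 5.6000
Σ(xᵢ − x̄)² = 467.2000 ⇒ m₂ = 93.44000
Σ(xᵢ − x̄)⁴ = 128008.0960 ⇒ m₄ = 25601.61920
m₂² = 8731.03360
g2 = m₄/m₂² − 3 = 2.93226 − 3 ≈ -0.068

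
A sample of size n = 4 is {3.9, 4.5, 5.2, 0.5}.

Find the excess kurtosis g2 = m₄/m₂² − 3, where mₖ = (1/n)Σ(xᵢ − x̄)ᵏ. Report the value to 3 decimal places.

-0.826

x̄ = 3.5250
Σ(xᵢ − x̄)² = 13.0475 ⇒ m₂ = 3.26188
Σ(xᵢ − x̄)⁴ = 92.5289 ⇒ m₄ = 23.13223
m₂² = 10.63983
g2 = m₄/m₂² − 3 = 2.17412 − 3 ≈ -0.826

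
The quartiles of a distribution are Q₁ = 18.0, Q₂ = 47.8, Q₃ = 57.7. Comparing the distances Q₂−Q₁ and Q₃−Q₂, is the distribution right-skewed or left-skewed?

left-skewed

Q₂ − Q₁ = 29.8;  Q₃ − Q₂ = 9.9
Q₂ − Q₁ > Q₃ − Q₂ ⇒ the lower half is more spread out ⇒ left-skewed.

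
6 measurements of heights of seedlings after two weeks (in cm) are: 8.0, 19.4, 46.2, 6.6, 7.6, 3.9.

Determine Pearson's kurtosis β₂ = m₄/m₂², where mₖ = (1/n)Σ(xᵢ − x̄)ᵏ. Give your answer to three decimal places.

x̄ = 15.2833
Σ(xᵢ − x̄)² = 1289.8483 ⇒ m₂ = 214.97472
Σ(xᵢ − x̄)⁴ = 942693.0314 ⇒ m₄ = 157115.50523
m₂² = 46214.13119
β₂ = m₄/m₂² = 157115.50523 / 46214.13119 ≈ 3.400

3.400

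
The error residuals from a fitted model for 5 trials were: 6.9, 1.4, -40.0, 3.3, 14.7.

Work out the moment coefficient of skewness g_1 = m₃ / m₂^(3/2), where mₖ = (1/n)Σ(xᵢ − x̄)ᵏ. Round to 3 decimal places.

x̄ = (6.9 + 1.4 - 40.0 + 3.3 + 14.7) / 5 = -2.7400
deviations (xᵢ − x̄): 9.6400, 4.1400, -37.2600, 6.0400, 17.4400
Σ(xᵢ − x̄)² = 1839.0120 ⇒ m₂ = 1839.0120/5 = 367.80240
Σ(xᵢ − x̄)³ = -45236.7542 ⇒ m₃ = -45236.7542/5 = -9047.35085
m₂^(3/2) = 367.80240^(1.5) = 7053.77883
g_1 = m₃ / m₂^(3/2) = -9047.35085 / 7053.77883 ≈ -1.283

-1.283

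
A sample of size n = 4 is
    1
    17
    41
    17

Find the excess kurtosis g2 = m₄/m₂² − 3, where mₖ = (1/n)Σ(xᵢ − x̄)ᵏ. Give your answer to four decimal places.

-0.9619

x̄ = 19.0000
Σ(xᵢ − x̄)² = 816.0000 ⇒ m₂ = 204.00000
Σ(xᵢ − x̄)⁴ = 339264.0000 ⇒ m₄ = 84816.00000
m₂² = 41616.00000
g2 = m₄/m₂² − 3 = 2.03806 − 3 ≈ -0.9619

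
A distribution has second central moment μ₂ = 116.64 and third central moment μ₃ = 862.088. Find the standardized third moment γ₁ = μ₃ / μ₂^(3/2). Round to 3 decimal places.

0.684

σ = √μ₂ = √116.64 = 10.80000
σ³ = μ₂^(3/2) = 1259.71200
γ₁ = μ₃/σ³ = 862.088 / 1259.71200 ≈ 0.684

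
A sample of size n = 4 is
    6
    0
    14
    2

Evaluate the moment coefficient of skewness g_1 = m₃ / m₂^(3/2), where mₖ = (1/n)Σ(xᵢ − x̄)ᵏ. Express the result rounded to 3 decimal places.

0.657

x̄ = (6 + 0 + 14 + 2) / 4 = 5.5000
deviations (xᵢ − x̄): 0.5000, -5.5000, 8.5000, -3.5000
Σ(xᵢ − x̄)² = 115.0000 ⇒ m₂ = 115.0000/4 = 28.75000
Σ(xᵢ − x̄)³ = 405.0000 ⇒ m₃ = 405.0000/4 = 101.25000
m₂^(3/2) = 28.75000^(1.5) = 154.15470
g_1 = m₃ / m₂^(3/2) = 101.25000 / 154.15470 ≈ 0.657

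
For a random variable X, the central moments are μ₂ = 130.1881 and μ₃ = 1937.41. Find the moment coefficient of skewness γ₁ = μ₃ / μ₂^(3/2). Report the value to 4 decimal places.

σ = √μ₂ = √130.1881 = 11.41000
σ³ = μ₂^(3/2) = 1485.44622
γ₁ = μ₃/σ³ = 1937.41 / 1485.44622 ≈ 1.3043

1.3043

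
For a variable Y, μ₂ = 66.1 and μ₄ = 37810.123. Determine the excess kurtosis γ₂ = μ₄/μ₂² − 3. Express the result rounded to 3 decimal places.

5.654

μ₂² = 66.1² = 4369.21000
μ₄/μ₂² = 37810.123 / 4369.21000 = 8.65377
γ₂ = 8.65377 − 3 ≈ 5.654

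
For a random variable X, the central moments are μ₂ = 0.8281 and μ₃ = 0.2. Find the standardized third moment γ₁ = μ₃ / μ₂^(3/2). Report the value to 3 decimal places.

σ = √μ₂ = √0.8281 = 0.91000
σ³ = μ₂^(3/2) = 0.75357
γ₁ = μ₃/σ³ = 0.2 / 0.75357 ≈ 0.265

0.265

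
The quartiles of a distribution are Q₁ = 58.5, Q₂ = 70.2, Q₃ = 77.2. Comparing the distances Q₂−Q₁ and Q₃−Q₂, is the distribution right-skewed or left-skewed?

Q₂ − Q₁ = 11.7;  Q₃ − Q₂ = 7.0
Q₂ − Q₁ > Q₃ − Q₂ ⇒ the lower half is more spread out ⇒ left-skewed.

left-skewed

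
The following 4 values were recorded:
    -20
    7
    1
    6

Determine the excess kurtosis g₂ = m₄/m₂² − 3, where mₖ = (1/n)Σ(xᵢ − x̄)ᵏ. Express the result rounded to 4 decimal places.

-0.7927

x̄ = -1.5000
Σ(xᵢ − x̄)² = 477.0000 ⇒ m₂ = 119.25000
Σ(xᵢ − x̄)⁴ = 125558.2500 ⇒ m₄ = 31389.56250
m₂² = 14220.56250
g₂ = m₄/m₂² − 3 = 2.20734 − 3 ≈ -0.7927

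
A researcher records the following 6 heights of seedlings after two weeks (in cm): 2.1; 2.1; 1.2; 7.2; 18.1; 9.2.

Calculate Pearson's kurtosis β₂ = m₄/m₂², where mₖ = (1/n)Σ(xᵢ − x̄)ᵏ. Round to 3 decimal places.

2.605

x̄ = 6.6500
Σ(xᵢ − x̄)² = 209.0150 ⇒ m₂ = 34.83583
Σ(xᵢ − x̄)⁴ = 18969.6650 ⇒ m₄ = 3161.61084
m₂² = 1213.53528
β₂ = m₄/m₂² = 3161.61084 / 1213.53528 ≈ 2.605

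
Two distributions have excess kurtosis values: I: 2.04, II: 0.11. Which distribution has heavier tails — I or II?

I

Higher excess kurtosis ⇒ heavier tails relative to the normal distribution.
2.04 vs 0.11: the larger is 2.04, so I has heavier tails.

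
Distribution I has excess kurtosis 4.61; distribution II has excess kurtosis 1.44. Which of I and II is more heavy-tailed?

I

Higher excess kurtosis ⇒ heavier tails relative to the normal distribution.
4.61 vs 1.44: the larger is 4.61, so I has heavier tails.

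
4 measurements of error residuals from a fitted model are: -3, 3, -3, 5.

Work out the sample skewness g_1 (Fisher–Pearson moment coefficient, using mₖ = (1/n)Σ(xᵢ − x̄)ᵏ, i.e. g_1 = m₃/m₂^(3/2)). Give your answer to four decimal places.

0.1153

x̄ = (-3 + 3 - 3 + 5) / 4 = 0.5000
deviations (xᵢ − x̄): -3.5000, 2.5000, -3.5000, 4.5000
Σ(xᵢ − x̄)² = 51.0000 ⇒ m₂ = 51.0000/4 = 12.75000
Σ(xᵢ − x̄)³ = 21.0000 ⇒ m₃ = 21.0000/4 = 5.25000
m₂^(3/2) = 12.75000^(1.5) = 45.52661
g_1 = m₃ / m₂^(3/2) = 5.25000 / 45.52661 ≈ 0.1153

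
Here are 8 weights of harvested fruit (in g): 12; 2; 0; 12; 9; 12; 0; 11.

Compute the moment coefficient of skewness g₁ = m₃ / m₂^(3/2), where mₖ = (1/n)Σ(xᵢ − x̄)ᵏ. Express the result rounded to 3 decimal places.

-0.465

x̄ = (12 + 2 + 0 + 12 + 9 + 12 + 0 + 11) / 8 = 7.2500
deviations (xᵢ − x̄): 4.7500, -5.2500, -7.2500, 4.7500, 1.7500, 4.7500, -7.2500, 3.7500
Σ(xᵢ − x̄)² = 217.5000 ⇒ m₂ = 217.5000/8 = 27.18750
Σ(xᵢ − x̄)³ = -527.2500 ⇒ m₃ = -527.2500/8 = -65.90625
m₂^(3/2) = 27.18750^(1.5) = 141.76007
g₁ = m₃ / m₂^(3/2) = -65.90625 / 141.76007 ≈ -0.465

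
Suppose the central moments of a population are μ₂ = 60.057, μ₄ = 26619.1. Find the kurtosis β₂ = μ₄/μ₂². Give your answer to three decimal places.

μ₂² = 60.057² = 3606.84325
μ₄/μ₂² = 26619.1 / 3606.84325 = 7.38017
β₂ ≈ 7.380

7.380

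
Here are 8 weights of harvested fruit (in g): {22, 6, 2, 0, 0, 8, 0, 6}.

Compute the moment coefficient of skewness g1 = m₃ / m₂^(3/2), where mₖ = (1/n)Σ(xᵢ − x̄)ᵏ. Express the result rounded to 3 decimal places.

1.502

x̄ = (22 + 6 + 2 + 0 + 0 + 8 + 0 + 6) / 8 = 5.5000
deviations (xᵢ − x̄): 16.5000, 0.5000, -3.5000, -5.5000, -5.5000, 2.5000, -5.5000, 0.5000
Σ(xᵢ − x̄)² = 382.0000 ⇒ m₂ = 382.0000/8 = 47.75000
Σ(xᵢ − x̄)³ = 3966.0000 ⇒ m₃ = 3966.0000/8 = 495.75000
m₂^(3/2) = 47.75000^(1.5) = 329.95906
g1 = m₃ / m₂^(3/2) = 495.75000 / 329.95906 ≈ 1.502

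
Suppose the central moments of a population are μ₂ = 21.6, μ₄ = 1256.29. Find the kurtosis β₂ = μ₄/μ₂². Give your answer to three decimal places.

2.693

μ₂² = 21.6² = 466.56000
μ₄/μ₂² = 1256.29 / 466.56000 = 2.69267
β₂ ≈ 2.693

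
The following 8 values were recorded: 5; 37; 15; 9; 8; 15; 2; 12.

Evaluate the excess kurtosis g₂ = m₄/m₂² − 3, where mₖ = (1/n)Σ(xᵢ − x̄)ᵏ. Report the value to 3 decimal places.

1.349

x̄ = 12.8750
Σ(xᵢ − x̄)² = 810.8750 ⇒ m₂ = 101.35938
Σ(xᵢ − x̄)⁴ = 357406.5254 ⇒ m₄ = 44675.81567
m₂² = 10273.72290
g₂ = m₄/m₂² − 3 = 4.34855 − 3 ≈ 1.349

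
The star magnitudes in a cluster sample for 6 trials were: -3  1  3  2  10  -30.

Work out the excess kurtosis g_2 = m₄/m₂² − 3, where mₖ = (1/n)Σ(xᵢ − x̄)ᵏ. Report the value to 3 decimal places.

x̄ = -2.8333
Σ(xᵢ − x̄)² = 974.8333 ⇒ m₂ = 162.47222
Σ(xᵢ − x̄)⁴ = 573728.8194 ⇒ m₄ = 95621.46991
m₂² = 26397.22299
g_2 = m₄/m₂² − 3 = 3.62241 − 3 ≈ 0.622

0.622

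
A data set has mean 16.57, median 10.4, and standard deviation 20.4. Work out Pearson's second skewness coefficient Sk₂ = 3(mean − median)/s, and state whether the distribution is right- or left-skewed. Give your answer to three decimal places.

Sk₂ = 3(16.57 − 10.4) / 20.4 = 3 × 6.1700 / 20.4
    = 18.5100 / 20.4 ≈ 0.907
Sk₂ > 0 ⇒ mean > median ⇒ right-skewed (positive skew).

0.907, right-skewed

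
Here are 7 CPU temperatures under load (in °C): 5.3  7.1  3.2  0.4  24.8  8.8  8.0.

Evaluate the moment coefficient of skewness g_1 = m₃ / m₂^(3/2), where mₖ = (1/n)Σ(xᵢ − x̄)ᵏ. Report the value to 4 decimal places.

1.4480

x̄ = (5.3 + 7.1 + 3.2 + 0.4 + 24.8 + 8.8 + 8.0) / 7 = 8.2286
deviations (xᵢ − x̄): -2.9286, -1.1286, -5.0286, -7.8286, 16.5714, 0.5714, -0.2286
Σ(xᵢ − x̄)² = 371.4143 ⇒ m₂ = 371.4143/7 = 53.05918
Σ(xᵢ − x̄)³ = 3917.3963 ⇒ m₃ = 3917.3963/7 = 559.62805
m₂^(3/2) = 53.05918^(1.5) = 386.49230
g_1 = m₃ / m₂^(3/2) = 559.62805 / 386.49230 ≈ 1.4480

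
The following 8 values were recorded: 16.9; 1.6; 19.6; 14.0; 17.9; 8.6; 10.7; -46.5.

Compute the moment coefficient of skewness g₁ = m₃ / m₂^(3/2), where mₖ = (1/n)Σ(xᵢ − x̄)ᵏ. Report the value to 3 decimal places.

-1.963

x̄ = (16.9 + 1.6 + 19.6 + 14.0 + 17.9 + 8.6 + 10.7 - 46.5) / 8 = 5.3500
deviations (xᵢ − x̄): 11.5500, -3.7500, 14.2500, 8.6500, 12.5500, 3.2500, 5.3500, -51.8500
Σ(xᵢ − x̄)² = 3310.4600 ⇒ m₂ = 3310.4600/8 = 413.80750
Σ(xᵢ − x̄)³ = -132201.6720 ⇒ m₃ = -132201.6720/8 = -16525.20900
m₂^(3/2) = 413.80750^(1.5) = 8417.77933
g₁ = m₃ / m₂^(3/2) = -16525.20900 / 8417.77933 ≈ -1.963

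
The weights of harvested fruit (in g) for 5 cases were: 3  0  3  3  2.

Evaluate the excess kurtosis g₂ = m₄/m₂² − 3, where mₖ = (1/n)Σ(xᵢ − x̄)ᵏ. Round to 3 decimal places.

x̄ = 2.2000
Σ(xᵢ − x̄)² = 6.8000 ⇒ m₂ = 1.36000
Σ(xᵢ − x̄)⁴ = 24.6560 ⇒ m₄ = 4.93120
m₂² = 1.84960
g₂ = m₄/m₂² − 3 = 2.66609 − 3 ≈ -0.334

-0.334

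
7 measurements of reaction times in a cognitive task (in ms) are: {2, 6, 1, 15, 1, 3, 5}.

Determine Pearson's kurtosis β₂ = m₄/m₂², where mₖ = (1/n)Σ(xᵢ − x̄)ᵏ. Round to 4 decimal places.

x̄ = 4.7143
Σ(xᵢ − x̄)² = 145.4286 ⇒ m₂ = 20.77551
Σ(xᵢ − x̄)⁴ = 11639.0845 ⇒ m₄ = 1662.72636
m₂² = 431.62182
β₂ = m₄/m₂² = 1662.72636 / 431.62182 ≈ 3.8523

3.8523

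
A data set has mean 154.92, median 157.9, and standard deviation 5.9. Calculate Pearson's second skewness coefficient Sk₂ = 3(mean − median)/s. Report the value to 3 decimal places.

-1.515

Sk₂ = 3(154.92 − 157.9) / 5.9 = 3 × -2.9800 / 5.9
    = -8.9400 / 5.9 ≈ -1.515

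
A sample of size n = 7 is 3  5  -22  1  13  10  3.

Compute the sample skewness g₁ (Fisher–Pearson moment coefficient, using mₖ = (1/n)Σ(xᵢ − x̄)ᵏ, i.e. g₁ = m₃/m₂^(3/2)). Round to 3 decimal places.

x̄ = (3 + 5 - 22 + 1 + 13 + 10 + 3) / 7 = 1.8571
deviations (xᵢ − x̄): 1.1429, 3.1429, -23.8571, -0.8571, 11.1429, 8.1429, 1.1429
Σ(xᵢ − x̄)² = 772.8571 ⇒ m₂ = 772.8571/7 = 110.40816
Σ(xᵢ − x̄)³ = -11621.7551 ⇒ m₃ = -11621.7551/7 = -1660.25073
m₂^(3/2) = 110.40816^(1.5) = 1160.11696
g₁ = m₃ / m₂^(3/2) = -1660.25073 / 1160.11696 ≈ -1.431

-1.431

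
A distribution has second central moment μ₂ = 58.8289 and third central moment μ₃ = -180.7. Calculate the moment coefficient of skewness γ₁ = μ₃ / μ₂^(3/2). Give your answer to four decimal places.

σ = √μ₂ = √58.8289 = 7.67000
σ³ = μ₂^(3/2) = 451.21766
γ₁ = μ₃/σ³ = -180.7 / 451.21766 ≈ -0.4005

-0.4005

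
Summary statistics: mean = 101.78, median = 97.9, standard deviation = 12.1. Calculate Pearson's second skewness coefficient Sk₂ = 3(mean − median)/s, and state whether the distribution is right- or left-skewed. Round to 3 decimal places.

0.962, right-skewed

Sk₂ = 3(101.78 − 97.9) / 12.1 = 3 × 3.8800 / 12.1
    = 11.6400 / 12.1 ≈ 0.962
Sk₂ > 0 ⇒ mean > median ⇒ right-skewed (positive skew).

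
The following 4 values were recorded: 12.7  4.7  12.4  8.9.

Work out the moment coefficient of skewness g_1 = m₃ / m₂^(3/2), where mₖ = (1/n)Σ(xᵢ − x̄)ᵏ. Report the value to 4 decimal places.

-0.5576

x̄ = (12.7 + 4.7 + 12.4 + 8.9) / 4 = 9.6750
deviations (xᵢ − x̄): 3.0250, -4.9750, 2.7250, -0.7750
Σ(xᵢ − x̄)² = 41.9275 ⇒ m₂ = 41.9275/4 = 10.48187
Σ(xᵢ − x̄)³ = -75.6844 ⇒ m₃ = -75.6844/4 = -18.92109
m₂^(3/2) = 10.48187^(1.5) = 33.93583
g_1 = m₃ / m₂^(3/2) = -18.92109 / 33.93583 ≈ -0.5576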